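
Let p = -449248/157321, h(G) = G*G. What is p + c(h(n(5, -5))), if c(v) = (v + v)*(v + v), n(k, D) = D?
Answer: 392853252/157321 ≈ 2497.1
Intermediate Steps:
h(G) = G²
c(v) = 4*v² (c(v) = (2*v)*(2*v) = 4*v²)
p = -449248/157321 (p = -449248*1/157321 = -449248/157321 ≈ -2.8556)
p + c(h(n(5, -5))) = -449248/157321 + 4*((-5)²)² = -449248/157321 + 4*25² = -449248/157321 + 4*625 = -449248/157321 + 2500 = 392853252/157321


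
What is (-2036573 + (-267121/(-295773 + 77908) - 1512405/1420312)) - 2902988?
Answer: -1528479300547920253/309436273880 ≈ -4.9396e+6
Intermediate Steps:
(-2036573 + (-267121/(-295773 + 77908) - 1512405/1420312)) - 2902988 = (-2036573 + (-267121/(-217865) - 1512405*1/1420312)) - 2902988 = (-2036573 + (-267121*(-1/217865) - 1512405/1420312)) - 2902988 = (-2036573 + (267121/217865 - 1512405/1420312)) - 2902988 = (-2036573 + 49895046427/309436273880) - 2902988 = -630189510709566813/309436273880 - 2902988 = -1528479300547920253/309436273880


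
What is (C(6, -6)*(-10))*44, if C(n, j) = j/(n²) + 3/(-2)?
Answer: 2200/3 ≈ 733.33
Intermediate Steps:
C(n, j) = -3/2 + j/n² (C(n, j) = j/n² + 3*(-½) = j/n² - 3/2 = -3/2 + j/n²)
(C(6, -6)*(-10))*44 = ((-3/2 - 6/6²)*(-10))*44 = ((-3/2 - 6*1/36)*(-10))*44 = ((-3/2 - ⅙)*(-10))*44 = -5/3*(-10)*44 = (50/3)*44 = 2200/3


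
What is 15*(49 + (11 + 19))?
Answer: 1185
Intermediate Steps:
15*(49 + (11 + 19)) = 15*(49 + 30) = 15*79 = 1185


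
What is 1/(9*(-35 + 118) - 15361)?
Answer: -1/14614 ≈ -6.8428e-5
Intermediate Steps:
1/(9*(-35 + 118) - 15361) = 1/(9*83 - 15361) = 1/(747 - 15361) = 1/(-14614) = -1/14614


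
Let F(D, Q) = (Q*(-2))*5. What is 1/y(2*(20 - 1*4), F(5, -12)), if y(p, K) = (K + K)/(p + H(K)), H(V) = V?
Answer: 19/30 ≈ 0.63333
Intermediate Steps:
F(D, Q) = -10*Q (F(D, Q) = -2*Q*5 = -10*Q)
y(p, K) = 2*K/(K + p) (y(p, K) = (K + K)/(p + K) = (2*K)/(K + p) = 2*K/(K + p))
1/y(2*(20 - 1*4), F(5, -12)) = 1/(2*(-10*(-12))/(-10*(-12) + 2*(20 - 1*4))) = 1/(2*120/(120 + 2*(20 - 4))) = 1/(2*120/(120 + 2*16)) = 1/(2*120/(120 + 32)) = 1/(2*120/152) = 1/(2*120*(1/152)) = 1/(30/19) = 19/30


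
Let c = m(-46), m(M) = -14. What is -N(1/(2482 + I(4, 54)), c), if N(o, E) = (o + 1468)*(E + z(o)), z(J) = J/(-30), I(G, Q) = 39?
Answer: 3918515462609/190663230 ≈ 20552.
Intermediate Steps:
c = -14
z(J) = -J/30 (z(J) = J*(-1/30) = -J/30)
N(o, E) = (1468 + o)*(E - o/30) (N(o, E) = (o + 1468)*(E - o/30) = (1468 + o)*(E - o/30))
-N(1/(2482 + I(4, 54)), c) = -(1468*(-14) - 734/(15*(2482 + 39)) - 1/(30*(2482 + 39)**2) - 14/(2482 + 39)) = -(-20552 - 734/15/2521 - (1/2521)**2/30 - 14/2521) = -(-20552 - 734/15*1/2521 - (1/2521)**2/30 - 14*1/2521) = -(-20552 - 734/37815 - 1/30*1/6355441 - 14/2521) = -(-20552 - 734/37815 - 1/190663230 - 14/2521) = -1*(-3918515462609/190663230) = 3918515462609/190663230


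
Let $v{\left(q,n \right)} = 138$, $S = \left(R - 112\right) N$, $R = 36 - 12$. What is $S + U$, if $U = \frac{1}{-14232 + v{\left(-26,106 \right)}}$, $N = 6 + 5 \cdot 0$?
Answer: $- \frac{7441633}{14094} \approx -528.0$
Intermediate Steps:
$N = 6$ ($N = 6 + 0 = 6$)
$R = 24$
$S = -528$ ($S = \left(24 - 112\right) 6 = \left(-88\right) 6 = -528$)
$U = - \frac{1}{14094}$ ($U = \frac{1}{-14232 + 138} = \frac{1}{-14094} = - \frac{1}{14094} \approx -7.0952 \cdot 10^{-5}$)
$S + U = -528 - \frac{1}{14094} = - \frac{7441633}{14094}$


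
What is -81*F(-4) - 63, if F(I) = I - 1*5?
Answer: 666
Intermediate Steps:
F(I) = -5 + I (F(I) = I - 5 = -5 + I)
-81*F(-4) - 63 = -81*(-5 - 4) - 63 = -81*(-9) - 63 = 729 - 63 = 666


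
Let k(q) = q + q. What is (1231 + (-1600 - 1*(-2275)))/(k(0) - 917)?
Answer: -1906/917 ≈ -2.0785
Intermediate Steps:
k(q) = 2*q
(1231 + (-1600 - 1*(-2275)))/(k(0) - 917) = (1231 + (-1600 - 1*(-2275)))/(2*0 - 917) = (1231 + (-1600 + 2275))/(0 - 917) = (1231 + 675)/(-917) = 1906*(-1/917) = -1906/917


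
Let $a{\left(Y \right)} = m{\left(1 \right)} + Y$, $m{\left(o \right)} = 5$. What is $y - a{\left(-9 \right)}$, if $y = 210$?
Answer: $214$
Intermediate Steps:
$a{\left(Y \right)} = 5 + Y$
$y - a{\left(-9 \right)} = 210 - \left(5 - 9\right) = 210 - -4 = 210 + 4 = 214$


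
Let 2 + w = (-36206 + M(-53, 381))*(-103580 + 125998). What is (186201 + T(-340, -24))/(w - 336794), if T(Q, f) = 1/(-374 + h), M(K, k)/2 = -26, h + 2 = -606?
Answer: -182849381/798531604480 ≈ -0.00022898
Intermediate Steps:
h = -608 (h = -2 - 606 = -608)
M(K, k) = -52 (M(K, k) = 2*(-26) = -52)
T(Q, f) = -1/982 (T(Q, f) = 1/(-374 - 608) = 1/(-982) = -1/982)
w = -812831846 (w = -2 + (-36206 - 52)*(-103580 + 125998) = -2 - 36258*22418 = -2 - 812831844 = -812831846)
(186201 + T(-340, -24))/(w - 336794) = (186201 - 1/982)/(-812831846 - 336794) = (182849381/982)/(-813168640) = (182849381/982)*(-1/813168640) = -182849381/798531604480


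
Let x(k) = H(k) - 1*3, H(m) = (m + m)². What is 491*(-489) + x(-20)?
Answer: -238502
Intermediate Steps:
H(m) = 4*m² (H(m) = (2*m)² = 4*m²)
x(k) = -3 + 4*k² (x(k) = 4*k² - 1*3 = 4*k² - 3 = -3 + 4*k²)
491*(-489) + x(-20) = 491*(-489) + (-3 + 4*(-20)²) = -240099 + (-3 + 4*400) = -240099 + (-3 + 1600) = -240099 + 1597 = -238502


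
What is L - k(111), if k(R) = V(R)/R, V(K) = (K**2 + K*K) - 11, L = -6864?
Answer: -786535/111 ≈ -7085.9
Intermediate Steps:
V(K) = -11 + 2*K**2 (V(K) = (K**2 + K**2) - 11 = 2*K**2 - 11 = -11 + 2*K**2)
k(R) = (-11 + 2*R**2)/R
L - k(111) = -6864 - (-11/111 + 2*111) = -6864 - (-11*1/111 + 222) = -6864 - (-11/111 + 222) = -6864 - 1*24631/111 = -6864 - 24631/111 = -786535/111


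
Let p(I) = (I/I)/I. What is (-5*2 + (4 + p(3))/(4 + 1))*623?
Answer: -85351/15 ≈ -5690.1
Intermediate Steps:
p(I) = 1/I
(-5*2 + (4 + p(3))/(4 + 1))*623 = (-5*2 + (4 + 1/3)/(4 + 1))*623 = (-10 + (4 + ⅓)/5)*623 = (-10 + (13/3)*(⅕))*623 = (-10 + 13/15)*623 = -137/15*623 = -85351/15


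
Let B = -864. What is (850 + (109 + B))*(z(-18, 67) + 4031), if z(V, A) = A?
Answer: 389310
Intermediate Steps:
(850 + (109 + B))*(z(-18, 67) + 4031) = (850 + (109 - 864))*(67 + 4031) = (850 - 755)*4098 = 95*4098 = 389310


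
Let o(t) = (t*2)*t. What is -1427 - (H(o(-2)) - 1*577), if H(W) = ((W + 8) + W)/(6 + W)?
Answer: -5962/7 ≈ -851.71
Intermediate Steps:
o(t) = 2*t² (o(t) = (2*t)*t = 2*t²)
H(W) = (8 + 2*W)/(6 + W) (H(W) = ((8 + W) + W)/(6 + W) = (8 + 2*W)/(6 + W))
-1427 - (H(o(-2)) - 1*577) = -1427 - (2*(4 + 2*(-2)²)/(6 + 2*(-2)²) - 1*577) = -1427 - (2*(4 + 2*4)/(6 + 2*4) - 577) = -1427 - (2*(4 + 8)/(6 + 8) - 577) = -1427 - (2*12/14 - 577) = -1427 - (2*(1/14)*12 - 577) = -1427 - (12/7 - 577) = -1427 - 1*(-4027/7) = -1427 + 4027/7 = -5962/7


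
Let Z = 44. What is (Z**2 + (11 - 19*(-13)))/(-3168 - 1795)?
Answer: -2194/4963 ≈ -0.44207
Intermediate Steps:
(Z**2 + (11 - 19*(-13)))/(-3168 - 1795) = (44**2 + (11 - 19*(-13)))/(-3168 - 1795) = (1936 + (11 + 247))/(-4963) = (1936 + 258)*(-1/4963) = 2194*(-1/4963) = -2194/4963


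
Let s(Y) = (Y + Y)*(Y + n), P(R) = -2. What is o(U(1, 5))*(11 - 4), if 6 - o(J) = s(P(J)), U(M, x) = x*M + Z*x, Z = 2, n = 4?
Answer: 98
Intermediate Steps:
U(M, x) = 2*x + M*x (U(M, x) = x*M + 2*x = M*x + 2*x = 2*x + M*x)
s(Y) = 2*Y*(4 + Y) (s(Y) = (Y + Y)*(Y + 4) = (2*Y)*(4 + Y) = 2*Y*(4 + Y))
o(J) = 14 (o(J) = 6 - 2*(-2)*(4 - 2) = 6 - 2*(-2)*2 = 6 - 1*(-8) = 6 + 8 = 14)
o(U(1, 5))*(11 - 4) = 14*(11 - 4) = 14*7 = 98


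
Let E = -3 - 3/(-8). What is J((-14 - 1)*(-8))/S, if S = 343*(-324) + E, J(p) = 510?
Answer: -1360/296359 ≈ -0.0045890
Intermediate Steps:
E = -21/8 (E = -3 - 3*(-⅛) = -3 + 3/8 = -21/8 ≈ -2.6250)
S = -889077/8 (S = 343*(-324) - 21/8 = -111132 - 21/8 = -889077/8 ≈ -1.1113e+5)
J((-14 - 1)*(-8))/S = 510/(-889077/8) = 510*(-8/889077) = -1360/296359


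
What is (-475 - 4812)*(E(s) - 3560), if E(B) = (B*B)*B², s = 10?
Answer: -34048280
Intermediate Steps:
E(B) = B⁴ (E(B) = B²*B² = B⁴)
(-475 - 4812)*(E(s) - 3560) = (-475 - 4812)*(10⁴ - 3560) = -5287*(10000 - 3560) = -5287*6440 = -34048280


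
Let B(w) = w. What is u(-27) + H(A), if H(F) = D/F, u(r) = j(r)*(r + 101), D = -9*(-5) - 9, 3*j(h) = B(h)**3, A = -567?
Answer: -30587386/63 ≈ -4.8551e+5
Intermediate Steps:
j(h) = h**3/3
D = 36 (D = 45 - 9 = 36)
u(r) = r**3*(101 + r)/3 (u(r) = (r**3/3)*(r + 101) = (r**3/3)*(101 + r) = r**3*(101 + r)/3)
H(F) = 36/F
u(-27) + H(A) = (1/3)*(-27)**3*(101 - 27) + 36/(-567) = (1/3)*(-19683)*74 + 36*(-1/567) = -485514 - 4/63 = -30587386/63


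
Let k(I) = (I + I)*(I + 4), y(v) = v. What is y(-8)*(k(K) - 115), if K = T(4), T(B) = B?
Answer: 408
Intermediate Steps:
K = 4
k(I) = 2*I*(4 + I) (k(I) = (2*I)*(4 + I) = 2*I*(4 + I))
y(-8)*(k(K) - 115) = -8*(2*4*(4 + 4) - 115) = -8*(2*4*8 - 115) = -8*(64 - 115) = -8*(-51) = 408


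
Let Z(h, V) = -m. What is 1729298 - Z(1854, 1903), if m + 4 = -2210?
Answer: 1727084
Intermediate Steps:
m = -2214 (m = -4 - 2210 = -2214)
Z(h, V) = 2214 (Z(h, V) = -1*(-2214) = 2214)
1729298 - Z(1854, 1903) = 1729298 - 1*2214 = 1729298 - 2214 = 1727084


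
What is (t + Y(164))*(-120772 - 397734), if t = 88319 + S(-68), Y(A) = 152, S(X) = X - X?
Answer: -45872744326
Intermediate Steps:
S(X) = 0
t = 88319 (t = 88319 + 0 = 88319)
(t + Y(164))*(-120772 - 397734) = (88319 + 152)*(-120772 - 397734) = 88471*(-518506) = -45872744326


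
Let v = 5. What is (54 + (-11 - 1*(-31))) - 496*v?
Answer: -2406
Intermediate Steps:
(54 + (-11 - 1*(-31))) - 496*v = (54 + (-11 - 1*(-31))) - 496*5 = (54 + (-11 + 31)) - 62*40 = (54 + 20) - 2480 = 74 - 2480 = -2406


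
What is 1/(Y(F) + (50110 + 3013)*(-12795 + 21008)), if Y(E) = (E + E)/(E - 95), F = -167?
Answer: 131/57155195236 ≈ 2.2920e-9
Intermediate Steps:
Y(E) = 2*E/(-95 + E) (Y(E) = (2*E)/(-95 + E) = 2*E/(-95 + E))
1/(Y(F) + (50110 + 3013)*(-12795 + 21008)) = 1/(2*(-167)/(-95 - 167) + (50110 + 3013)*(-12795 + 21008)) = 1/(2*(-167)/(-262) + 53123*8213) = 1/(2*(-167)*(-1/262) + 436299199) = 1/(167/131 + 436299199) = 1/(57155195236/131) = 131/57155195236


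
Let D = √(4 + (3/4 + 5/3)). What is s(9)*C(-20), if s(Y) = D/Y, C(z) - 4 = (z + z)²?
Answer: 802*√231/27 ≈ 451.46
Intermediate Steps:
C(z) = 4 + 4*z² (C(z) = 4 + (z + z)² = 4 + (2*z)² = 4 + 4*z²)
D = √231/6 (D = √(4 + (3*(¼) + 5*(⅓))) = √(4 + (¾ + 5/3)) = √(4 + 29/12) = √(77/12) = √231/6 ≈ 2.5331)
s(Y) = √231/(6*Y) (s(Y) = (√231/6)/Y = √231/(6*Y))
s(9)*C(-20) = ((⅙)*√231/9)*(4 + 4*(-20)²) = ((⅙)*√231*(⅑))*(4 + 4*400) = (√231/54)*(4 + 1600) = (√231/54)*1604 = 802*√231/27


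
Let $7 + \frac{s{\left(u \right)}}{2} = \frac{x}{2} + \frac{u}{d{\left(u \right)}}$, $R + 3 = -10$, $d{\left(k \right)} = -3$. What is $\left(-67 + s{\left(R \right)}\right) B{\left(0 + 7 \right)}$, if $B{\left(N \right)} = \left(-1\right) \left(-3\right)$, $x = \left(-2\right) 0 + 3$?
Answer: $-208$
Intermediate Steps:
$x = 3$ ($x = 0 + 3 = 3$)
$B{\left(N \right)} = 3$
$R = -13$ ($R = -3 - 10 = -13$)
$s{\left(u \right)} = -11 - \frac{2 u}{3}$ ($s{\left(u \right)} = -14 + 2 \left(\frac{3}{2} + \frac{u}{-3}\right) = -14 + 2 \left(3 \cdot \frac{1}{2} + u \left(- \frac{1}{3}\right)\right) = -14 + 2 \left(\frac{3}{2} - \frac{u}{3}\right) = -14 - \left(-3 + \frac{2 u}{3}\right) = -11 - \frac{2 u}{3}$)
$\left(-67 + s{\left(R \right)}\right) B{\left(0 + 7 \right)} = \left(-67 - \frac{7}{3}\right) 3 = \left(- \frac{208}{3}\right) 3 = -208$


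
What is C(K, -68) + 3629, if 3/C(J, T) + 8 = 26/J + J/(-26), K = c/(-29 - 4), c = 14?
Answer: 754881055/208016 ≈ 3629.0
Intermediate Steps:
K = -14/33 (K = 14/(-29 - 4) = 14/(-33) = 14*(-1/33) = -14/33 ≈ -0.42424)
C(J, T) = 3/(-8 + 26/J - J/26) (C(J, T) = 3/(-8 + (26/J + J/(-26))) = 3/(-8 + (26/J + J*(-1/26))) = 3/(-8 + (26/J - J/26)) = 3/(-8 + 26/J - J/26))
C(K, -68) + 3629 = -78*(-14/33)/(-676 + (-14/33)² + 208*(-14/33)) + 3629 = -78*(-14/33)/(-676 + 196/1089 - 2912/33) + 3629 = -78*(-14/33)/(-832064/1089) + 3629 = -78*(-14/33)*(-1089/832064) + 3629 = -9009/208016 + 3629 = 754881055/208016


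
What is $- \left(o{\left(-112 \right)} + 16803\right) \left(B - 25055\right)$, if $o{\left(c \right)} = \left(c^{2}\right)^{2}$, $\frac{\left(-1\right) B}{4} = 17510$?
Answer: $14964980235205$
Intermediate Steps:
$B = -70040$ ($B = \left(-4\right) 17510 = -70040$)
$o{\left(c \right)} = c^{4}$
$- \left(o{\left(-112 \right)} + 16803\right) \left(B - 25055\right) = - \left(\left(-112\right)^{4} + 16803\right) \left(-70040 - 25055\right) = - \left(157351936 + 16803\right) \left(-95095\right) = - 157368739 \left(-95095\right) = \left(-1\right) \left(-14964980235205\right) = 14964980235205$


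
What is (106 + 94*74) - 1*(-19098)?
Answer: 26160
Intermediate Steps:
(106 + 94*74) - 1*(-19098) = (106 + 6956) + 19098 = 7062 + 19098 = 26160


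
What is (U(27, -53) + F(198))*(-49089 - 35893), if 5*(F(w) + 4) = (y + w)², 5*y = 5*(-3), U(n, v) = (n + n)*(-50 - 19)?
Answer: -329305250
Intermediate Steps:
U(n, v) = -138*n (U(n, v) = (2*n)*(-69) = -138*n)
y = -3 (y = (5*(-3))/5 = (⅕)*(-15) = -3)
F(w) = -4 + (-3 + w)²/5
(U(27, -53) + F(198))*(-49089 - 35893) = (-138*27 + (-4 + (-3 + 198)²/5))*(-49089 - 35893) = (-3726 + (-4 + (⅕)*195²))*(-84982) = (-3726 + (-4 + (⅕)*38025))*(-84982) = (-3726 + (-4 + 7605))*(-84982) = (-3726 + 7601)*(-84982) = 3875*(-84982) = -329305250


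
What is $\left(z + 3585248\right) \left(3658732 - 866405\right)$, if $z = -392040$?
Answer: $8916480915016$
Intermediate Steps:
$\left(z + 3585248\right) \left(3658732 - 866405\right) = \left(-392040 + 3585248\right) \left(3658732 - 866405\right) = 3193208 \cdot 2792327 = 8916480915016$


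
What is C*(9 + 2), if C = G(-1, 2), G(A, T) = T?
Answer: 22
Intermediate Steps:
C = 2
C*(9 + 2) = 2*(9 + 2) = 2*11 = 22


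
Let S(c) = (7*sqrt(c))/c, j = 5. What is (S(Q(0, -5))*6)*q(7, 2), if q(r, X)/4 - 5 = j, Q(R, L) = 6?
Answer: 280*sqrt(6) ≈ 685.86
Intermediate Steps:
q(r, X) = 40 (q(r, X) = 20 + 4*5 = 20 + 20 = 40)
S(c) = 7/sqrt(c)
(S(Q(0, -5))*6)*q(7, 2) = ((7/sqrt(6))*6)*40 = ((7*(sqrt(6)/6))*6)*40 = ((7*sqrt(6)/6)*6)*40 = (7*sqrt(6))*40 = 280*sqrt(6)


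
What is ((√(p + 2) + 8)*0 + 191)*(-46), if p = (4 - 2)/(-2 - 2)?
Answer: -8786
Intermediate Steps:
p = -½ (p = 2/(-4) = 2*(-¼) = -½ ≈ -0.50000)
((√(p + 2) + 8)*0 + 191)*(-46) = ((√(-½ + 2) + 8)*0 + 191)*(-46) = ((√(3/2) + 8)*0 + 191)*(-46) = ((√6/2 + 8)*0 + 191)*(-46) = ((8 + √6/2)*0 + 191)*(-46) = (0 + 191)*(-46) = 191*(-46) = -8786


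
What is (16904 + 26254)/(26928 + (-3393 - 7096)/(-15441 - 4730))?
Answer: 870540018/543175177 ≈ 1.6027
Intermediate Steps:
(16904 + 26254)/(26928 + (-3393 - 7096)/(-15441 - 4730)) = 43158/(26928 - 10489/(-20171)) = 43158/(26928 - 10489*(-1/20171)) = 43158/(26928 + 10489/20171) = 43158/(543175177/20171) = 43158*(20171/543175177) = 870540018/543175177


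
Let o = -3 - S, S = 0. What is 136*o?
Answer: -408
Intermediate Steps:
o = -3 (o = -3 - 1*0 = -3 + 0 = -3)
136*o = 136*(-3) = -408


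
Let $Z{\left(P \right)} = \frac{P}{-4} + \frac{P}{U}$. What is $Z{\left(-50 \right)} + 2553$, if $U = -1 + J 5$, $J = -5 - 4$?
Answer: $\frac{118063}{46} \approx 2566.6$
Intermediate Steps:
$J = -9$
$U = -46$ ($U = -1 - 45 = -46$)
$Z{\left(P \right)} = - \frac{25 P}{92}$ ($Z{\left(P \right)} = \frac{P}{-4} + \frac{P}{-46} = P \left(- \frac{1}{4}\right) + P \left(- \frac{1}{46}\right) = - \frac{P}{4} - \frac{P}{46} = - \frac{25 P}{92}$)
$Z{\left(-50 \right)} + 2553 = \left(- \frac{25}{92}\right) \left(-50\right) + 2553 = \frac{625}{46} + 2553 = \frac{118063}{46}$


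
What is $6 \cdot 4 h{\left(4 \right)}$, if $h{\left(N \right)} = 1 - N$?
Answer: $-72$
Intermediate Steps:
$6 \cdot 4 h{\left(4 \right)} = 6 \cdot 4 \left(1 - 4\right) = 24 \left(1 - 4\right) = 24 \left(-3\right) = -72$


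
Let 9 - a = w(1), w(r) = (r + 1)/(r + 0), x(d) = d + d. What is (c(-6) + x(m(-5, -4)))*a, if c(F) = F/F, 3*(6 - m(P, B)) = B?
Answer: 329/3 ≈ 109.67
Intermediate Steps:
m(P, B) = 6 - B/3
x(d) = 2*d
c(F) = 1
w(r) = (1 + r)/r
a = 7 (a = 9 - (1 + 1)/1 = 9 - 2 = 7)
(c(-6) + x(m(-5, -4)))*a = (1 + 2*(6 - ⅓*(-4)))*7 = (1 + 2*(6 + 4/3))*7 = (1 + 2*(22/3))*7 = (1 + 44/3)*7 = (47/3)*7 = 329/3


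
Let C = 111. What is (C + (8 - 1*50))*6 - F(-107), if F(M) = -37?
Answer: 451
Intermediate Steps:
(C + (8 - 1*50))*6 - F(-107) = (111 + (8 - 1*50))*6 - 1*(-37) = (111 + (8 - 50))*6 + 37 = (111 - 42)*6 + 37 = 69*6 + 37 = 414 + 37 = 451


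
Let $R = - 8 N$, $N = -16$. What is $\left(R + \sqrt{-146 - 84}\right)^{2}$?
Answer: $\left(128 + i \sqrt{230}\right)^{2} \approx 16154.0 + 3882.4 i$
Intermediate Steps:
$R = 128$ ($R = \left(-8\right) \left(-16\right) = 128$)
$\left(R + \sqrt{-146 - 84}\right)^{2} = \left(128 + \sqrt{-146 - 84}\right)^{2} = \left(128 + \sqrt{-230}\right)^{2} = \left(128 + i \sqrt{230}\right)^{2}$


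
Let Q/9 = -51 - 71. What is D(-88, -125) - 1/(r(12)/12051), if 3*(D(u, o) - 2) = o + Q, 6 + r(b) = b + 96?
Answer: -53429/102 ≈ -523.81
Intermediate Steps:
Q = -1098 (Q = 9*(-51 - 71) = 9*(-122) = -1098)
r(b) = 90 + b (r(b) = -6 + (b + 96) = -6 + (96 + b) = 90 + b)
D(u, o) = -364 + o/3 (D(u, o) = 2 + (o - 1098)/3 = 2 + (-1098 + o)/3 = 2 + (-366 + o/3) = -364 + o/3)
D(-88, -125) - 1/(r(12)/12051) = (-364 + (⅓)*(-125)) - 1/((90 + 12)/12051) = (-364 - 125/3) - 1/(102*(1/12051)) = -1217/3 - 1/34/4017 = -1217/3 - 1*4017/34 = -1217/3 - 4017/34 = -53429/102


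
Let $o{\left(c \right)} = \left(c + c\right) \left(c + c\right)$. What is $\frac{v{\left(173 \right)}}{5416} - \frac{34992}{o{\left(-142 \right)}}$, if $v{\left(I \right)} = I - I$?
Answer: $- \frac{2187}{5041} \approx -0.43384$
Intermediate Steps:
$o{\left(c \right)} = 4 c^{2}$ ($o{\left(c \right)} = 2 c 2 c = 4 c^{2}$)
$v{\left(I \right)} = 0$
$\frac{v{\left(173 \right)}}{5416} - \frac{34992}{o{\left(-142 \right)}} = \frac{0}{5416} - \frac{34992}{4 \left(-142\right)^{2}} = 0 \cdot \frac{1}{5416} - \frac{34992}{4 \cdot 20164} = 0 - \frac{34992}{80656} = 0 - \frac{2187}{5041} = - \frac{2187}{5041}$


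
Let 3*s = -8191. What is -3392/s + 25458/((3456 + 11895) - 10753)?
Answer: 127657863/18831109 ≈ 6.7791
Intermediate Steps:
s = -8191/3 (s = (⅓)*(-8191) = -8191/3 ≈ -2730.3)
-3392/s + 25458/((3456 + 11895) - 10753) = -3392/(-8191/3) + 25458/((3456 + 11895) - 10753) = -3392*(-3/8191) + 25458/(15351 - 10753) = 10176/8191 + 25458/4598 = 10176/8191 + 25458*(1/4598) = 10176/8191 + 12729/2299 = 127657863/18831109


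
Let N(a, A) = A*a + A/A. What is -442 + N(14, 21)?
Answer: -147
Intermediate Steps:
N(a, A) = 1 + A*a (N(a, A) = A*a + 1 = 1 + A*a)
-442 + N(14, 21) = -442 + (1 + 21*14) = -442 + (1 + 294) = -442 + 295 = -147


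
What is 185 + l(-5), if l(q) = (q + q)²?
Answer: 285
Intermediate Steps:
l(q) = 4*q² (l(q) = (2*q)² = 4*q²)
185 + l(-5) = 185 + 4*(-5)² = 185 + 4*25 = 185 + 100 = 285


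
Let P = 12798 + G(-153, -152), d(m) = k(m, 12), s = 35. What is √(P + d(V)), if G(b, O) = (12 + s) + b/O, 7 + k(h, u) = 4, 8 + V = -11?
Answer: √74181206/76 ≈ 113.33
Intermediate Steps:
V = -19 (V = -8 - 11 = -19)
k(h, u) = -3 (k(h, u) = -7 + 4 = -3)
d(m) = -3
G(b, O) = 47 + b/O (G(b, O) = (12 + 35) + b/O = 47 + b/O)
P = 1952593/152 (P = 12798 + (47 - 153/(-152)) = 12798 + (47 - 153*(-1/152)) = 12798 + (47 + 153/152) = 12798 + 7297/152 = 1952593/152 ≈ 12846.)
√(P + d(V)) = √(1952593/152 - 3) = √(1952137/152) = √74181206/76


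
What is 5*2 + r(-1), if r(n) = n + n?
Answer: 8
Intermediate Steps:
r(n) = 2*n
5*2 + r(-1) = 5*2 + 2*(-1) = 10 - 2 = 8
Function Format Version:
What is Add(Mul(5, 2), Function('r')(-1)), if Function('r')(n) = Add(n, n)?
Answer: 8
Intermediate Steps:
Function('r')(n) = Mul(2, n)
Add(Mul(5, 2), Function('r')(-1)) = Add(Mul(5, 2), Mul(2, -1)) = Add(10, -2) = 8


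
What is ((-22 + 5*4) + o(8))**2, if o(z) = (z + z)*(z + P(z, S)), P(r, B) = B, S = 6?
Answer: 49284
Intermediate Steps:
o(z) = 2*z*(6 + z) (o(z) = (z + z)*(z + 6) = (2*z)*(6 + z) = 2*z*(6 + z))
((-22 + 5*4) + o(8))**2 = ((-22 + 5*4) + 2*8*(6 + 8))**2 = ((-22 + 20) + 2*8*14)**2 = (-2 + 224)**2 = 222**2 = 49284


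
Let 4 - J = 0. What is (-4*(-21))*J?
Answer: 336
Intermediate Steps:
J = 4 (J = 4 - 1*0 = 4 + 0 = 4)
(-4*(-21))*J = -4*(-21)*4 = 84*4 = 336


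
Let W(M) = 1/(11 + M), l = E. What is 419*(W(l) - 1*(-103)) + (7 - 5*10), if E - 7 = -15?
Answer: 129761/3 ≈ 43254.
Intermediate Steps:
E = -8 (E = 7 - 15 = -8)
l = -8
419*(W(l) - 1*(-103)) + (7 - 5*10) = 419*(1/(11 - 8) - 1*(-103)) + (7 - 5*10) = 419*(1/3 + 103) + (7 - 50) = 419*(⅓ + 103) - 43 = 419*(310/3) - 43 = 129890/3 - 43 = 129761/3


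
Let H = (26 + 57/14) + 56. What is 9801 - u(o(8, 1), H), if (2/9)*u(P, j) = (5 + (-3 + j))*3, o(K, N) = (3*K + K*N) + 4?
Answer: 241137/28 ≈ 8612.0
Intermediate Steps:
o(K, N) = 4 + 3*K + K*N
H = 1205/14 (H = (26 + 57*(1/14)) + 56 = (26 + 57/14) + 56 = 421/14 + 56 = 1205/14 ≈ 86.071)
u(P, j) = 27 + 27*j/2 (u(P, j) = 9*((5 + (-3 + j))*3)/2 = 9*((2 + j)*3)/2 = 9*(6 + 3*j)/2 = 27 + 27*j/2)
9801 - u(o(8, 1), H) = 9801 - (27 + (27/2)*(1205/14)) = 9801 - (27 + 32535/28) = 9801 - 1*33291/28 = 9801 - 33291/28 = 241137/28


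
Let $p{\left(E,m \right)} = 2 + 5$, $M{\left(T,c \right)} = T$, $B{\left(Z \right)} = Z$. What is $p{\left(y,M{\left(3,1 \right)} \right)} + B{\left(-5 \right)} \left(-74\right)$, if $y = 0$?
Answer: $377$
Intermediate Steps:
$p{\left(E,m \right)} = 7$
$p{\left(y,M{\left(3,1 \right)} \right)} + B{\left(-5 \right)} \left(-74\right) = 7 - -370 = 7 + 370 = 377$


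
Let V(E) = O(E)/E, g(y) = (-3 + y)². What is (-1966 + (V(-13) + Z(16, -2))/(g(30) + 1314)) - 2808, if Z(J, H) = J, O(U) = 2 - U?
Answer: -126792473/26559 ≈ -4774.0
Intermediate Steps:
V(E) = (2 - E)/E
(-1966 + (V(-13) + Z(16, -2))/(g(30) + 1314)) - 2808 = (-1966 + ((2 - 1*(-13))/(-13) + 16)/((-3 + 30)² + 1314)) - 2808 = (-1966 + (-(2 + 13)/13 + 16)/(27² + 1314)) - 2808 = (-1966 + (-1/13*15 + 16)/(729 + 1314)) - 2808 = (-1966 + (-15/13 + 16)/2043) - 2808 = (-1966 + (193/13)*(1/2043)) - 2808 = (-1966 + 193/26559) - 2808 = -52214801/26559 - 2808 = -126792473/26559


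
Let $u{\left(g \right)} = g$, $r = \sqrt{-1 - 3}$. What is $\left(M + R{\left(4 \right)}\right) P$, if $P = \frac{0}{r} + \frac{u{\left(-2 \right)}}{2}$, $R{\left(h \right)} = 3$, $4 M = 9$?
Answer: $- \frac{21}{4} \approx -5.25$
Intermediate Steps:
$M = \frac{9}{4}$ ($M = \frac{1}{4} \cdot 9 = \frac{9}{4} \approx 2.25$)
$r = 2 i$ ($r = \sqrt{-4} = 2 i \approx 2.0 i$)
$P = -1$ ($P = \frac{0}{2 i} - \frac{2}{2} = 0 \left(- \frac{i}{2}\right) - 1 = 0 - 1 = -1$)
$\left(M + R{\left(4 \right)}\right) P = \left(\frac{9}{4} + 3\right) \left(-1\right) = \frac{21}{4} \left(-1\right) = - \frac{21}{4}$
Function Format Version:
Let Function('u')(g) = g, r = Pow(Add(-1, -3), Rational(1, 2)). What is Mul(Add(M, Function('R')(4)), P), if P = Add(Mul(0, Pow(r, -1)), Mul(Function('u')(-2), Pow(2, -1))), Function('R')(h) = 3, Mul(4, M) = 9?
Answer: Rational(-21, 4) ≈ -5.2500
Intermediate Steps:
M = Rational(9, 4) (M = Mul(Rational(1, 4), 9) = Rational(9, 4) ≈ 2.2500)
r = Mul(2, I) (r = Pow(-4, Rational(1, 2)) = Mul(2, I) ≈ Mul(2.0000, I))
P = -1 (P = Add(Mul(0, Pow(Mul(2, I), -1)), Mul(-2, Pow(2, -1))) = Add(Mul(0, Mul(Rational(-1, 2), I)), Mul(-2, Rational(1, 2))) = Add(0, -1) = -1)
Mul(Add(M, Function('R')(4)), P) = Mul(Add(Rational(9, 4), 3), -1) = Mul(Rational(21, 4), -1) = Rational(-21, 4)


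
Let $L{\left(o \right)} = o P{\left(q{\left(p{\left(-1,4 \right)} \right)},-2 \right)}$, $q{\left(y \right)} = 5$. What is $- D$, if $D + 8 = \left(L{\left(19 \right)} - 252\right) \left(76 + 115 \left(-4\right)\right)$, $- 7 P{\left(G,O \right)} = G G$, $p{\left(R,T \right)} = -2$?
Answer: $- \frac{859720}{7} \approx -1.2282 \cdot 10^{5}$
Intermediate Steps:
$P{\left(G,O \right)} = - \frac{G^{2}}{7}$ ($P{\left(G,O \right)} = - \frac{G G}{7} = - \frac{G^{2}}{7}$)
$L{\left(o \right)} = - \frac{25 o}{7}$ ($L{\left(o \right)} = o \left(- \frac{5^{2}}{7}\right) = o \left(\left(- \frac{1}{7}\right) 25\right) = o \left(- \frac{25}{7}\right) = - \frac{25 o}{7}$)
$D = \frac{859720}{7}$ ($D = -8 + \left(\left(- \frac{25}{7}\right) 19 - 252\right) \left(76 + 115 \left(-4\right)\right) = -8 + \left(- \frac{475}{7} - 252\right) \left(76 - 460\right) = -8 + \left(- \frac{475}{7} - 252\right) \left(-384\right) = -8 - - \frac{859776}{7} = -8 + \frac{859776}{7} = \frac{859720}{7} \approx 1.2282 \cdot 10^{5}$)
$- D = \left(-1\right) \frac{859720}{7} = - \frac{859720}{7}$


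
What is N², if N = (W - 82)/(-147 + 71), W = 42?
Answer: 100/361 ≈ 0.27701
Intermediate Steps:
N = 10/19 (N = (42 - 82)/(-147 + 71) = -40/(-76) = -40*(-1/76) = 10/19 ≈ 0.52632)
N² = (10/19)² = 100/361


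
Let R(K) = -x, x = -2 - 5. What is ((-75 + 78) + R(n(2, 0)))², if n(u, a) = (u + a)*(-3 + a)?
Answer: 100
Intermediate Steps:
x = -7
n(u, a) = (-3 + a)*(a + u) (n(u, a) = (a + u)*(-3 + a) = (-3 + a)*(a + u))
R(K) = 7 (R(K) = -1*(-7) = 7)
((-75 + 78) + R(n(2, 0)))² = ((-75 + 78) + 7)² = (3 + 7)² = 10² = 100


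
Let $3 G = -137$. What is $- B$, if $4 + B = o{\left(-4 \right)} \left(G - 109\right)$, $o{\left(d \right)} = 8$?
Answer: $\frac{3724}{3} \approx 1241.3$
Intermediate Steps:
$G = - \frac{137}{3}$ ($G = \frac{1}{3} \left(-137\right) = - \frac{137}{3} \approx -45.667$)
$B = - \frac{3724}{3}$ ($B = -4 + 8 \left(- \frac{137}{3} - 109\right) = -4 + 8 \left(- \frac{464}{3}\right) = -4 - \frac{3712}{3} = - \frac{3724}{3} \approx -1241.3$)
$- B = \left(-1\right) \left(- \frac{3724}{3}\right) = \frac{3724}{3}$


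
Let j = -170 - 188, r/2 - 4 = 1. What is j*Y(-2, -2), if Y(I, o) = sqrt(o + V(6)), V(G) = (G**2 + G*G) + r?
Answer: -1432*sqrt(5) ≈ -3202.1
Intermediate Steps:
r = 10 (r = 8 + 2*1 = 8 + 2 = 10)
V(G) = 10 + 2*G**2 (V(G) = (G**2 + G*G) + 10 = (G**2 + G**2) + 10 = 2*G**2 + 10 = 10 + 2*G**2)
Y(I, o) = sqrt(82 + o) (Y(I, o) = sqrt(o + (10 + 2*6**2)) = sqrt(o + (10 + 2*36)) = sqrt(o + (10 + 72)) = sqrt(o + 82) = sqrt(82 + o))
j = -358
j*Y(-2, -2) = -358*sqrt(82 - 2) = -1432*sqrt(5)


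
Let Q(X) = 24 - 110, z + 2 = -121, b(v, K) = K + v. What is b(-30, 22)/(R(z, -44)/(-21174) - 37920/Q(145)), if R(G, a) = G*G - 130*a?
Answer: -7283856/400562533 ≈ -0.018184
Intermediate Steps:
z = -123 (z = -2 - 121 = -123)
R(G, a) = G² - 130*a
Q(X) = -86
b(-30, 22)/(R(z, -44)/(-21174) - 37920/Q(145)) = (22 - 30)/(((-123)² - 130*(-44))/(-21174) - 37920/(-86)) = -8/((15129 + 5720)*(-1/21174) - 37920*(-1/86)) = -8/(20849*(-1/21174) + 18960/43) = -8/(-20849/21174 + 18960/43) = -8/400562533/910482 = -8*910482/400562533 = -7283856/400562533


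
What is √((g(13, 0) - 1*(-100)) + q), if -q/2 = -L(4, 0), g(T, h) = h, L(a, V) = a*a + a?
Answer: 2*√35 ≈ 11.832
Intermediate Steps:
L(a, V) = a + a² (L(a, V) = a² + a = a + a²)
q = 40 (q = -(-2)*4*(1 + 4) = -(-2)*4*5 = -(-2)*20 = -2*(-20) = 40)
√((g(13, 0) - 1*(-100)) + q) = √((0 - 1*(-100)) + 40) = √((0 + 100) + 40) = √(100 + 40) = √140 = 2*√35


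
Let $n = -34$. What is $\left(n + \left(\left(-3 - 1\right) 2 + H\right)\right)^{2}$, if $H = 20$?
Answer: $484$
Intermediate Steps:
$\left(n + \left(\left(-3 - 1\right) 2 + H\right)\right)^{2} = \left(-34 + \left(\left(-3 - 1\right) 2 + 20\right)\right)^{2} = \left(-34 + \left(\left(-4\right) 2 + 20\right)\right)^{2} = \left(-34 + \left(-8 + 20\right)\right)^{2} = \left(-34 + 12\right)^{2} = \left(-22\right)^{2} = 484$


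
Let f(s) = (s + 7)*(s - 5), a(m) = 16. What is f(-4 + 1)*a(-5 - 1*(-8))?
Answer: -512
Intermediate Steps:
f(s) = (-5 + s)*(7 + s) (f(s) = (7 + s)*(-5 + s) = (-5 + s)*(7 + s))
f(-4 + 1)*a(-5 - 1*(-8)) = (-35 + (-4 + 1)**2 + 2*(-4 + 1))*16 = (-35 + (-3)**2 + 2*(-3))*16 = (-35 + 9 - 6)*16 = -32*16 = -512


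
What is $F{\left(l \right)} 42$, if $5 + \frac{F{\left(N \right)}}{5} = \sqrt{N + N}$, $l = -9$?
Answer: $-1050 + 630 i \sqrt{2} \approx -1050.0 + 890.95 i$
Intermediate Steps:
$F{\left(N \right)} = -25 + 5 \sqrt{2} \sqrt{N}$ ($F{\left(N \right)} = -25 + 5 \sqrt{N + N} = -25 + 5 \sqrt{2 N} = -25 + 5 \sqrt{2} \sqrt{N}$)
$F{\left(l \right)} 42 = \left(-25 + 5 \sqrt{2} \sqrt{-9}\right) 42 = \left(-25 + 5 \sqrt{2} \cdot 3 i\right) 42 = \left(-25 + 15 i \sqrt{2}\right) 42 = -1050 + 630 i \sqrt{2}$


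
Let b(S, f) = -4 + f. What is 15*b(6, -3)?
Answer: -105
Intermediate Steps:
15*b(6, -3) = 15*(-4 - 3) = 15*(-7) = -105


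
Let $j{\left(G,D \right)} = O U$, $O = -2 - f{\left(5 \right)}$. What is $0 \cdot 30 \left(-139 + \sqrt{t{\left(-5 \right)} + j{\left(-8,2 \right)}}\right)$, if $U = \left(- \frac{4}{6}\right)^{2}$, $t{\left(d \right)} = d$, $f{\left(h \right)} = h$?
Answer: $0$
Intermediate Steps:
$O = -7$ ($O = -2 - 5 = -7$)
$U = \frac{4}{9}$ ($U = \left(\left(-4\right) \frac{1}{6}\right)^{2} = \left(- \frac{2}{3}\right)^{2} = \frac{4}{9} \approx 0.44444$)
$j{\left(G,D \right)} = - \frac{28}{9}$ ($j{\left(G,D \right)} = \left(-7\right) \frac{4}{9} = - \frac{28}{9}$)
$0 \cdot 30 \left(-139 + \sqrt{t{\left(-5 \right)} + j{\left(-8,2 \right)}}\right) = 0 \cdot 30 \left(-139 + \sqrt{-5 - \frac{28}{9}}\right) = 0 \left(-139 + \sqrt{- \frac{73}{9}}\right) = 0 \left(-139 + \frac{i \sqrt{73}}{3}\right) = 0$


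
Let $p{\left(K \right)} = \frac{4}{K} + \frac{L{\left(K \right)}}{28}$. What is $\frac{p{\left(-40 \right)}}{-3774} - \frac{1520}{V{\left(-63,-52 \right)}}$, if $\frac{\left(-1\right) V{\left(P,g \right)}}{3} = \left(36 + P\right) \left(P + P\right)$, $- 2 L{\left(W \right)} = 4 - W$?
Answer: $\frac{4787933}{32097870} \approx 0.14917$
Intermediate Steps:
$L{\left(W \right)} = -2 + \frac{W}{2}$ ($L{\left(W \right)} = - \frac{4 - W}{2} = -2 + \frac{W}{2}$)
$V{\left(P,g \right)} = - 6 P \left(36 + P\right)$ ($V{\left(P,g \right)} = - 3 \left(36 + P\right) \left(P + P\right) = - 3 \left(36 + P\right) 2 P = - 3 \cdot 2 P \left(36 + P\right) = - 6 P \left(36 + P\right)$)
$p{\left(K \right)} = - \frac{1}{14} + \frac{4}{K} + \frac{K}{56}$ ($p{\left(K \right)} = \frac{4}{K} + \frac{-2 + \frac{K}{2}}{28} = \frac{4}{K} + \left(-2 + \frac{K}{2}\right) \frac{1}{28} = \frac{4}{K} + \left(- \frac{1}{14} + \frac{K}{56}\right) = - \frac{1}{14} + \frac{4}{K} + \frac{K}{56}$)
$\frac{p{\left(-40 \right)}}{-3774} - \frac{1520}{V{\left(-63,-52 \right)}} = \frac{\frac{1}{56} \frac{1}{-40} \left(224 - 40 \left(-4 - 40\right)\right)}{-3774} - \frac{1520}{\left(-6\right) \left(-63\right) \left(36 - 63\right)} = \frac{1}{56} \left(- \frac{1}{40}\right) \left(224 - -1760\right) \left(- \frac{1}{3774}\right) - \frac{1520}{\left(-6\right) \left(-63\right) \left(-27\right)} = \frac{1}{56} \left(- \frac{1}{40}\right) \left(224 + 1760\right) \left(- \frac{1}{3774}\right) - \frac{1520}{-10206} = \frac{1}{56} \left(- \frac{1}{40}\right) 1984 \left(- \frac{1}{3774}\right) - - \frac{760}{5103} = \left(- \frac{31}{35}\right) \left(- \frac{1}{3774}\right) + \frac{760}{5103} = \frac{31}{132090} + \frac{760}{5103} = \frac{4787933}{32097870}$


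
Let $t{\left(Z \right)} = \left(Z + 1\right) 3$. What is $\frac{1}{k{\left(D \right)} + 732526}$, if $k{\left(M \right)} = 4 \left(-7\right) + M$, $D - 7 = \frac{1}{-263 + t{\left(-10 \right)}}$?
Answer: $\frac{290}{212426449} \approx 1.3652 \cdot 10^{-6}$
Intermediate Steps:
$t{\left(Z \right)} = 3 + 3 Z$ ($t{\left(Z \right)} = \left(1 + Z\right) 3 = 3 + 3 Z$)
$D = \frac{2029}{290}$ ($D = 7 + \frac{1}{-263 + \left(3 + 3 \left(-10\right)\right)} = 7 + \frac{1}{-263 + \left(3 - 30\right)} = 7 + \frac{1}{-263 - 27} = 7 + \frac{1}{-290} = 7 - \frac{1}{290} = \frac{2029}{290} \approx 6.9966$)
$k{\left(M \right)} = -28 + M$
$\frac{1}{k{\left(D \right)} + 732526} = \frac{1}{\left(-28 + \frac{2029}{290}\right) + 732526} = \frac{1}{- \frac{6091}{290} + 732526} = \frac{1}{\frac{212426449}{290}} = \frac{290}{212426449}$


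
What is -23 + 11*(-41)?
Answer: -474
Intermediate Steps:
-23 + 11*(-41) = -23 - 451 = -474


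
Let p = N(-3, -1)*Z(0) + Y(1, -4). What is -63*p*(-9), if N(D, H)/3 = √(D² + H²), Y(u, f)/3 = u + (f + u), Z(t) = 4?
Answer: -3402 + 6804*√10 ≈ 18114.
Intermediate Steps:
Y(u, f) = 3*f + 6*u (Y(u, f) = 3*(u + (f + u)) = 3*(f + 2*u) = 3*f + 6*u)
N(D, H) = 3*√(D² + H²)
p = -6 + 12*√10 (p = (3*√((-3)² + (-1)²))*4 + (3*(-4) + 6*1) = (3*√(9 + 1))*4 + (-12 + 6) = (3*√10)*4 - 6 = 12*√10 - 6 = -6 + 12*√10 ≈ 31.947)
-63*p*(-9) = -63*(-6 + 12*√10)*(-9) = (378 - 756*√10)*(-9) = -3402 + 6804*√10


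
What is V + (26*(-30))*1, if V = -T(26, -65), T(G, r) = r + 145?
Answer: -860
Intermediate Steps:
T(G, r) = 145 + r
V = -80 (V = -(145 - 65) = -1*80 = -80)
V + (26*(-30))*1 = -80 + (26*(-30))*1 = -80 - 780*1 = -80 - 780 = -860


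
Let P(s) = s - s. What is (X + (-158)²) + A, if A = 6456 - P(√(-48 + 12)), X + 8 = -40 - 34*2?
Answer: 31304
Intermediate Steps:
P(s) = 0
X = -116 (X = -8 + (-40 - 34*2) = -8 + (-40 - 68) = -8 - 108 = -116)
A = 6456 (A = 6456 - 1*0 = 6456 + 0 = 6456)
(X + (-158)²) + A = (-116 + (-158)²) + 6456 = (-116 + 24964) + 6456 = 24848 + 6456 = 31304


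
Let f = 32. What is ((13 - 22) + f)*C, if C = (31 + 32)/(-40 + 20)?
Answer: -1449/20 ≈ -72.450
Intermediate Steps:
C = -63/20 (C = 63/(-20) = 63*(-1/20) = -63/20 ≈ -3.1500)
((13 - 22) + f)*C = ((13 - 22) + 32)*(-63/20) = (-9 + 32)*(-63/20) = 23*(-63/20) = -1449/20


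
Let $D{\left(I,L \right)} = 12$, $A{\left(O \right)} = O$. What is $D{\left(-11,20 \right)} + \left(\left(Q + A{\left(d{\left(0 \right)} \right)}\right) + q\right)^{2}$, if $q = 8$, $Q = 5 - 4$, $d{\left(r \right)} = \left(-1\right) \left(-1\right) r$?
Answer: $93$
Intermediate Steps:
$d{\left(r \right)} = r$ ($d{\left(r \right)} = 1 r = r$)
$Q = 1$
$D{\left(-11,20 \right)} + \left(\left(Q + A{\left(d{\left(0 \right)} \right)}\right) + q\right)^{2} = 12 + \left(\left(1 + 0\right) + 8\right)^{2} = 12 + \left(1 + 8\right)^{2} = 12 + 9^{2} = 12 + 81 = 93$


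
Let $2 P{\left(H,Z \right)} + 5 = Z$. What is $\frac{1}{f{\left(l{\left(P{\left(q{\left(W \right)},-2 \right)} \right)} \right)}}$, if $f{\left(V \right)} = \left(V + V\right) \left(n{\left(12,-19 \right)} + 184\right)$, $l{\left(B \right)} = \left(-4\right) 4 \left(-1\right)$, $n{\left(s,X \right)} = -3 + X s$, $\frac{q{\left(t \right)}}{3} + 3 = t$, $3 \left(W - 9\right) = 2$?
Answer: $- \frac{1}{1504} \approx -0.00066489$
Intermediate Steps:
$W = \frac{29}{3}$ ($W = 9 + \frac{1}{3} \cdot 2 = 9 + \frac{2}{3} = \frac{29}{3} \approx 9.6667$)
$q{\left(t \right)} = -9 + 3 t$
$P{\left(H,Z \right)} = - \frac{5}{2} + \frac{Z}{2}$
$l{\left(B \right)} = 16$ ($l{\left(B \right)} = \left(-16\right) \left(-1\right) = 16$)
$f{\left(V \right)} = - 94 V$ ($f{\left(V \right)} = \left(V + V\right) \left(\left(-3 - 228\right) + 184\right) = 2 V \left(\left(-3 - 228\right) + 184\right) = 2 V \left(-231 + 184\right) = 2 V \left(-47\right) = - 94 V$)
$\frac{1}{f{\left(l{\left(P{\left(q{\left(W \right)},-2 \right)} \right)} \right)}} = \frac{1}{\left(-94\right) 16} = \frac{1}{-1504} = - \frac{1}{1504}$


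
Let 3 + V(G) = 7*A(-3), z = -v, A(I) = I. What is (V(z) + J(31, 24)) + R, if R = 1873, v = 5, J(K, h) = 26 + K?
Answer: 1906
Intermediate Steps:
z = -5 (z = -1*5 = -5)
V(G) = -24 (V(G) = -3 + 7*(-3) = -3 - 21 = -24)
(V(z) + J(31, 24)) + R = (-24 + (26 + 31)) + 1873 = (-24 + 57) + 1873 = 33 + 1873 = 1906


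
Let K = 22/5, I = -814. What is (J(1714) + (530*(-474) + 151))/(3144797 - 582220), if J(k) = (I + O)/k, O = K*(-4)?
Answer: -1075832744/10980642445 ≈ -0.097975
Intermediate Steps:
K = 22/5 (K = 22*(1/5) = 22/5 ≈ 4.4000)
O = -88/5 (O = (22/5)*(-4) = -88/5 ≈ -17.600)
J(k) = -4158/(5*k) (J(k) = (-814 - 88/5)/k = -4158/(5*k))
(J(1714) + (530*(-474) + 151))/(3144797 - 582220) = (-4158/5/1714 + (530*(-474) + 151))/(3144797 - 582220) = (-4158/5*1/1714 + (-251220 + 151))/2562577 = (-2079/4285 - 251069)*(1/2562577) = -1075832744/4285*1/2562577 = -1075832744/10980642445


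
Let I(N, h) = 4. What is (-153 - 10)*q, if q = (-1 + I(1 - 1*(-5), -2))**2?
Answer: -1467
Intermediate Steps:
q = 9 (q = (-1 + 4)**2 = 3**2 = 9)
(-153 - 10)*q = (-153 - 10)*9 = -163*9 = -1467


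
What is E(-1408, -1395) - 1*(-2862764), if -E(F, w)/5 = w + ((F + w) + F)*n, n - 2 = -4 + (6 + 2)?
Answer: 2996069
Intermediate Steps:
n = 6 (n = 2 + (-4 + (6 + 2)) = 2 + (-4 + 8) = 2 + 4 = 6)
E(F, w) = -60*F - 35*w (E(F, w) = -5*(w + ((F + w) + F)*6) = -5*(w + (w + 2*F)*6) = -5*(w + (6*w + 12*F)) = -5*(7*w + 12*F) = -60*F - 35*w)
E(-1408, -1395) - 1*(-2862764) = (-60*(-1408) - 35*(-1395)) - 1*(-2862764) = (84480 + 48825) + 2862764 = 133305 + 2862764 = 2996069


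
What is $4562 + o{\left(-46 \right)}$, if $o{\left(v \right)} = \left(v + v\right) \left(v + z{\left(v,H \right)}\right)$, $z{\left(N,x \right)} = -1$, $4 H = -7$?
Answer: $8886$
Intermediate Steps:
$H = - \frac{7}{4}$ ($H = \frac{1}{4} \left(-7\right) = - \frac{7}{4} \approx -1.75$)
$o{\left(v \right)} = 2 v \left(-1 + v\right)$ ($o{\left(v \right)} = \left(v + v\right) \left(v - 1\right) = 2 v \left(-1 + v\right)$)
$4562 + o{\left(-46 \right)} = 4562 + 2 \left(-46\right) \left(-1 - 46\right) = 4562 + 2 \left(-46\right) \left(-47\right) = 4562 + 4324 = 8886$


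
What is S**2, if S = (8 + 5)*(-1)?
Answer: 169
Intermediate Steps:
S = -13 (S = 13*(-1) = -13)
S**2 = (-13)**2 = 169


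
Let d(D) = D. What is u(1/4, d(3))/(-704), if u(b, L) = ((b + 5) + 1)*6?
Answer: -75/1408 ≈ -0.053267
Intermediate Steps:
u(b, L) = 36 + 6*b (u(b, L) = ((5 + b) + 1)*6 = (6 + b)*6 = 36 + 6*b)
u(1/4, d(3))/(-704) = (36 + 6/4)/(-704) = (36 + 6*(1/4))*(-1/704) = (36 + 3/2)*(-1/704) = (75/2)*(-1/704) = -75/1408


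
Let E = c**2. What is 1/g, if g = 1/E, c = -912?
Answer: 831744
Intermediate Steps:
E = 831744 (E = (-912)**2 = 831744)
g = 1/831744 ≈ 1.2023e-6
1/g = 1/(1/831744) = 831744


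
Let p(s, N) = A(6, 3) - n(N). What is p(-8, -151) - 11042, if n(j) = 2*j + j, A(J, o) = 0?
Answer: -10589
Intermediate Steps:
n(j) = 3*j
p(s, N) = -3*N (p(s, N) = 0 - 3*N = -3*N)
p(-8, -151) - 11042 = -3*(-151) - 11042 = 453 - 11042 = -10589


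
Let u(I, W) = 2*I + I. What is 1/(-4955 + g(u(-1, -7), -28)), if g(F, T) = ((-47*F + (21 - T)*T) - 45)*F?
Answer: -1/1127 ≈ -0.00088731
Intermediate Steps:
u(I, W) = 3*I
g(F, T) = F*(-45 - 47*F + T*(21 - T)) (g(F, T) = ((-47*F + T*(21 - T)) - 45)*F = (-45 - 47*F + T*(21 - T))*F = F*(-45 - 47*F + T*(21 - T)))
1/(-4955 + g(u(-1, -7), -28)) = 1/(-4955 + (3*(-1))*(-45 - 1*(-28)**2 - 141*(-1) + 21*(-28))) = 1/(-4955 - 3*(-45 - 1*784 - 47*(-3) - 588)) = 1/(-4955 - 3*(-45 - 784 + 141 - 588)) = 1/(-4955 - 3*(-1276)) = 1/(-4955 + 3828) = 1/(-1127) = -1/1127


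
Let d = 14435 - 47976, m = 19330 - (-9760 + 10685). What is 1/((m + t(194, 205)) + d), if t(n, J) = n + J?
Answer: -1/14737 ≈ -6.7856e-5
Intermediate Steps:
t(n, J) = J + n
m = 18405 (m = 19330 - 1*925 = 19330 - 925 = 18405)
d = -33541
1/((m + t(194, 205)) + d) = 1/((18405 + (205 + 194)) - 33541) = 1/((18405 + 399) - 33541) = 1/(18804 - 33541) = 1/(-14737) = -1/14737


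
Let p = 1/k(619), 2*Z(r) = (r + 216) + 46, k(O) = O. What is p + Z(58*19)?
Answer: 422159/619 ≈ 682.00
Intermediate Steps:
Z(r) = 131 + r/2 (Z(r) = ((r + 216) + 46)/2 = ((216 + r) + 46)/2 = (262 + r)/2 = 131 + r/2)
p = 1/619 ≈ 0.0016155
p + Z(58*19) = 1/619 + (131 + (58*19)/2) = 1/619 + (131 + (½)*1102) = 1/619 + (131 + 551) = 1/619 + 682 = 422159/619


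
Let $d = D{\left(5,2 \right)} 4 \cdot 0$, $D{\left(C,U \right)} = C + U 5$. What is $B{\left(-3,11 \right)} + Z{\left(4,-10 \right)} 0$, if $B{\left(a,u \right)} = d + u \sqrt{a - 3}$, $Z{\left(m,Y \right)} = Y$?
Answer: $11 i \sqrt{6} \approx 26.944 i$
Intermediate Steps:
$D{\left(C,U \right)} = C + 5 U$
$d = 0$ ($d = \left(5 + 5 \cdot 2\right) 4 \cdot 0 = \left(5 + 10\right) 4 \cdot 0 = 15 \cdot 4 \cdot 0 = 60 \cdot 0 = 0$)
$B{\left(a,u \right)} = u \sqrt{-3 + a}$ ($B{\left(a,u \right)} = 0 + u \sqrt{a - 3} = 0 + u \sqrt{-3 + a} = u \sqrt{-3 + a}$)
$B{\left(-3,11 \right)} + Z{\left(4,-10 \right)} 0 = 11 \sqrt{-3 - 3} - 0 = 11 \sqrt{-6} + 0 = 11 i \sqrt{6} + 0 = 11 i \sqrt{6}$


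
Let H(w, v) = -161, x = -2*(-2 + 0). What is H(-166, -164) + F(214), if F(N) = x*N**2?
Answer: 183023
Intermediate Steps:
x = 4 (x = -2*(-2) = 4)
F(N) = 4*N**2
H(-166, -164) + F(214) = -161 + 4*214**2 = -161 + 4*45796 = -161 + 183184 = 183023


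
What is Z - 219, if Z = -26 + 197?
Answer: -48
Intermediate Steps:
Z = 171
Z - 219 = 171 - 219 = -48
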